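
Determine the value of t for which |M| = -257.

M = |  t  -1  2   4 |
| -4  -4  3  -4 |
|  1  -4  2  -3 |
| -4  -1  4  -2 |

1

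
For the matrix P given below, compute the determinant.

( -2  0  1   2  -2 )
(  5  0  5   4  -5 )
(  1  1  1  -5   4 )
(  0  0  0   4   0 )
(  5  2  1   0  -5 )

|P| = -920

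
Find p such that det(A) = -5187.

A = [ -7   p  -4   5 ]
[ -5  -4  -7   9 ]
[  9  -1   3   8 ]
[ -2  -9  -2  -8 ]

p = -6

Expanding along the column containing p, det(A) is linear in p: det(A) = (460)·p + (-2427).
Set (460)·p + (-2427) = -5187  ⇒  (460)·p = -2760  ⇒  p = -6.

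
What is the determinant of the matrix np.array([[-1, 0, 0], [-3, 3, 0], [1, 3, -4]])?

The determinant is 12.

The matrix is lower triangular, so the determinant is the product of the diagonal entries:
det = (-1) · (3) · (-4) = 12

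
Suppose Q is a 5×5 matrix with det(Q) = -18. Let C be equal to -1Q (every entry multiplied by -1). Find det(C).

The determinant is 18.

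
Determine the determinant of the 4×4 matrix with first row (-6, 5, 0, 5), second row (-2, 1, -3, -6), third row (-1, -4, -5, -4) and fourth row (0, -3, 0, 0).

-429

Expand along row 4 (it has 3 zeros):
  + (-3) · M_42   where M_42 = det([-6 0 5; -2 -3 -6; -1 -5 -4]) = 143
det = (+1)·(-3)·(143) = -429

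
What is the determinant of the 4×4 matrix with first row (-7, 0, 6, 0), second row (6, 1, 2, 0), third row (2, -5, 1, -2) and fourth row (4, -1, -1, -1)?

Expand along row 1 (it has 2 zeros):
  + (-7) · M_11   where M_11 = det([1 2 0; -5 1 -2; -1 -1 -1]) = -9
  + (6) · M_13   where M_13 = det([6 1 0; 2 -5 -2; 4 -1 -1]) = 12
det = (+1)·(-7)·(-9) + (+1)·(6)·(12) = 135

The determinant is 135.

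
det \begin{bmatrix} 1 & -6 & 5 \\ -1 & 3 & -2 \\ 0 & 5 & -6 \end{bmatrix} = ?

The determinant is 3.

Expand along row 3:
  − 5 · |1 5; -1 -2| = −5·(-2 − (-5)) = -15
  + (-6) · |1 -6; -1 3| = (-6)·(3 − 6) = 18
Sum: (-15) + (18) = 3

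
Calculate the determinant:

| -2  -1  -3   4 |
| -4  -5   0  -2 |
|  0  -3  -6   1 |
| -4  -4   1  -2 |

42

Expand along row 2 (it has 1 zero):
  − (-4) · M_21   where M_21 = det([-1 -3 4; -3 -6 1; -4 1 -2]) = -89
  + (-5) · M_22   where M_22 = det([-2 -3 4; 0 -6 1; -4 1 -2]) = -106
  + (-2) · M_24   where M_24 = det([-2 -1 -3; 0 -3 -6; -4 -4 1]) = 66
det = (-1)·(-4)·(-89) + (+1)·(-5)·(-106) + (+1)·(-2)·(66) = 42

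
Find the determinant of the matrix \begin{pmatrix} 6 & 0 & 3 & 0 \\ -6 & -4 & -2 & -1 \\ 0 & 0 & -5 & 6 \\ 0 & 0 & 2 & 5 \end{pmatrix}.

The determinant is 888.

The matrix is block upper-triangular with a 2×2 block and a 2×2 block on the diagonal, so its determinant equals the product of the determinants of the diagonal blocks.
det of the 2×2 block = -24
det of the 2×2 block = -37
det = (-24)·(-37) = 888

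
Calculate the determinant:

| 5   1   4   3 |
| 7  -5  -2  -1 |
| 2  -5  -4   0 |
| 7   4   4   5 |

-444

Expand along row 3 (it has 1 zero):
  + (2) · M_31   where M_31 = det([1 4 3; -5 -2 -1; 4 4 5]) = 42
  − (-5) · M_32   where M_32 = det([5 4 3; 7 -2 -1; 7 4 5]) = -72
  + (-4) · M_33   where M_33 = det([5 1 3; 7 -5 -1; 7 4 5]) = 42
det = (+1)·(2)·(42) + (-1)·(-5)·(-72) + (+1)·(-4)·(42) = -444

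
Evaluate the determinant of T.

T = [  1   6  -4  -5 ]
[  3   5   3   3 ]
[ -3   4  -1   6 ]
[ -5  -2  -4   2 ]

|T| = -221

Expand along row 1:
  + (1) · M_11   where M_11 = det([5 3 3; 4 -1 6; -2 -4 2]) = -4
  − (6) · M_12   where M_12 = det([3 3 3; -3 -1 6; -5 -4 2]) = 15
  + (-4) · M_13   where M_13 = det([3 5 3; -3 4 6; -5 -2 2]) = 18
  − (-5) · M_14   where M_14 = det([3 5 3; -3 4 -1; -5 -2 -4]) = -11
det = (+1)·(1)·(-4) + (-1)·(6)·(15) + (+1)·(-4)·(18) + (-1)·(-5)·(-11) = -221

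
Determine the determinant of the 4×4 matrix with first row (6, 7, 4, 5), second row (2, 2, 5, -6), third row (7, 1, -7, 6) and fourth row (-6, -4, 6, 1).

Expand along row 1:
  + (6) · M_11   where M_11 = det([2 5 -6; 1 -7 6; -4 6 1]) = -79
  − (7) · M_12   where M_12 = det([2 5 -6; 7 -7 6; -6 6 1]) = -301
  + (4) · M_13   where M_13 = det([2 2 -6; 7 1 6; -6 -4 1]) = 96
  − (5) · M_14   where M_14 = det([2 2 5; 7 1 -7; -6 -4 6]) = -154
det = (+1)·(6)·(-79) + (-1)·(7)·(-301) + (+1)·(4)·(96) + (-1)·(5)·(-154) = 2787

2787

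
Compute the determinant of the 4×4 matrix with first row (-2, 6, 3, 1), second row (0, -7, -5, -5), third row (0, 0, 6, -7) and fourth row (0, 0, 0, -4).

The matrix is upper triangular, so the determinant is the product of the diagonal entries:
det = (-2) · (-7) · (6) · (-4) = -336

-336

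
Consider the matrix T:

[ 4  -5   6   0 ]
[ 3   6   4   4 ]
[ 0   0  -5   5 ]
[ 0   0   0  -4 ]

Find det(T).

780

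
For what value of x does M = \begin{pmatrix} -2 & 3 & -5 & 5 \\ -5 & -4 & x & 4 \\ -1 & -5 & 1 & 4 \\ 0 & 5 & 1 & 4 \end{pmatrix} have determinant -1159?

Expanding along the row containing x, det(M) is linear in x: det(M) = (-67)·x + (-958).
Set (-67)·x + (-958) = -1159  ⇒  (-67)·x = -201  ⇒  x = 3.

x = 3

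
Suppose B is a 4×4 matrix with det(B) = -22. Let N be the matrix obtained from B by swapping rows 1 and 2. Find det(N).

|N| = 22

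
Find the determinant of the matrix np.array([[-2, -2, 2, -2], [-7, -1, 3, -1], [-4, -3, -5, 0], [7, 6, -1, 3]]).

Expand along row 3 (it has 1 zero):
  + (-4) · M_31   where M_31 = det([-2 2 -2; -1 3 -1; 6 -1 3]) = 12
  − (-3) · M_32   where M_32 = det([-2 2 -2; -7 3 -1; 7 -1 3]) = 40
  + (-5) · M_33   where M_33 = det([-2 -2 -2; -7 -1 -1; 7 6 3]) = 36
det = (+1)·(-4)·(12) + (-1)·(-3)·(40) + (+1)·(-5)·(36) = -108

-108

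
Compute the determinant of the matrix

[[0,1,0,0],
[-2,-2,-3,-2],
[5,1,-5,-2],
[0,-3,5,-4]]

170

Expand along row 1 (it has 3 zeros):
  − (1) · M_12   where M_12 = det([-2 -3 -2; 5 -5 -2; 0 5 -4]) = -170
det = (-1)·(1)·(-170) = 170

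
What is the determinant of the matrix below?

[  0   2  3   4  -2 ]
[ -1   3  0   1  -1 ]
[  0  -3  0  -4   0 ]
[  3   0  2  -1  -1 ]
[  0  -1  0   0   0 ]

Expand along row 5 (it has 4 zeros):
  − (-1) · M_52   where M_52 = det([0 3 4 -2; -1 0 1 -1; 0 0 -4 0; 3 2 -1 -1]) = 32
det = (-1)·(-1)·(32) = 32

32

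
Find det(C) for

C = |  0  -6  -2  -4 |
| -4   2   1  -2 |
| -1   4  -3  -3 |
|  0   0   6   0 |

-696

Expand along row 4 (it has 3 zeros):
  − (6) · M_43   where M_43 = det([0 -6 -4; -4 2 -2; -1 4 -3]) = 116
det = (-1)·(6)·(116) = -696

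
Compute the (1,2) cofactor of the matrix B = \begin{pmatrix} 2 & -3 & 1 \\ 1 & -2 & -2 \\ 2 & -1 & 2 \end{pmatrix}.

The cofactor is -6.

Delete row 1 and column 2; the remaining 2×2 submatrix is [1 -2; 2 2].
Its determinant is 1·2 − (-2)·2 = 6.
The cofactor carries sign (−1)^(1+2) = −1, so C_{1,2} = −(6) = -6.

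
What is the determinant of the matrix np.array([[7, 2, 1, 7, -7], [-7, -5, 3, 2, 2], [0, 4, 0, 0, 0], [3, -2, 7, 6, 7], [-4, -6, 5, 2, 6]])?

The determinant is -1500.

Expand along row 3 (it has 4 zeros):
  − (4) · M_32   where M_32 = det([7 1 7 -7; -7 3 2 2; 3 7 6 7; -4 5 2 6]) = 375
det = (-1)·(4)·(375) = -1500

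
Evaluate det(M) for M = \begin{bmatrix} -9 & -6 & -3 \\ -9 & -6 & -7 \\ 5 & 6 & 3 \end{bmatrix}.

The determinant is -96.

Expand along column 1:
  + (-9) · |-6 -7; 6 3| = (-9)·(-18 − (-42)) = -216
  − (-9) · |-6 -3; 6 3| = −(-9)·(-18 − (-18)) = 0
  + 5 · |-6 -3; -6 -7| = 5·(42 − 18) = 120
Sum: (-216) + (0) + (120) = -96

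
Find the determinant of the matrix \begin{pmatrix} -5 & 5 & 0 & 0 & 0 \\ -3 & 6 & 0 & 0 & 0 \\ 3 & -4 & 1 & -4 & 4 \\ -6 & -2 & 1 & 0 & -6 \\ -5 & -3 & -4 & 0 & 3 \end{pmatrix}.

The matrix is block lower-triangular with a 2×2 block and a 3×3 block on the diagonal, so its determinant equals the product of the determinants of the diagonal blocks.
det of the 2×2 block = -15
det of the 3×3 block = -84
det = (-15)·(-84) = 1260

The determinant is 1260.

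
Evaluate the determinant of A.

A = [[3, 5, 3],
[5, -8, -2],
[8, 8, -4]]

|A| = 476

Expand along column 1:
  + 3 · |-8 -2; 8 -4| = 3·(32 − (-16)) = 144
  − 5 · |5 3; 8 -4| = −5·(-20 − 24) = 220
  + 8 · |5 3; -8 -2| = 8·(-10 − (-24)) = 112
Sum: (144) + (220) + (112) = 476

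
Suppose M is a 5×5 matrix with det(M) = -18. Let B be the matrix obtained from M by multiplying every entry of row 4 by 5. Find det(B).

Scaling one row by 5 multiplies the determinant by 5.
det(B) = (5)·(-18) = -90

|B| = -90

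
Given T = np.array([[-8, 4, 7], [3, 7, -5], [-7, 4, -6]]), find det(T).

815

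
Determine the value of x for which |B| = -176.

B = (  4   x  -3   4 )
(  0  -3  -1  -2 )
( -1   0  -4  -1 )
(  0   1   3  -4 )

x = -9

Expanding along the row containing x, det(B) is linear in x: det(B) = (-10)·x + (-266).
Set (-10)·x + (-266) = -176  ⇒  (-10)·x = 90  ⇒  x = -9.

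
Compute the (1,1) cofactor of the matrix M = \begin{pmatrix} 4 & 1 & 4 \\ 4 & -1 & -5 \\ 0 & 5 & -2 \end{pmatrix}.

Delete row 1 and column 1; the remaining 2×2 submatrix is [-1 -5; 5 -2].
Its determinant is (-1)·(-2) − (-5)·5 = 27.
The cofactor carries sign (−1)^(1+1) = +1, so C_{1,1} = +(27) = 27.

The cofactor is 27.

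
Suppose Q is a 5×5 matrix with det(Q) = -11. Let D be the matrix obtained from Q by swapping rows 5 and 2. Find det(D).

Swapping two rows multiplies the determinant by −1.
det(D) = (-1)·(-11) = 11

|D| = 11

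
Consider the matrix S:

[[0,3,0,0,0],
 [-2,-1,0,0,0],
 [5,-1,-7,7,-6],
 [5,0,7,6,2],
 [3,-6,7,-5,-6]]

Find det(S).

S is block lower-triangular with a 2×2 block and a 3×3 block on the diagonal, so its determinant equals the product of the determinants of the diagonal blocks.
det of the 2×2 block = 6
det of the 3×3 block = 1036
det = (6)·(1036) = 6216

6216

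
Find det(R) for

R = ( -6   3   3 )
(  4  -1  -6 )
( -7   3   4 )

det(R) = 9

Expand along column 1:
  + (-6) · |-1 -6; 3 4| = (-6)·(-4 − (-18)) = -84
  − 4 · |3 3; 3 4| = −4·(12 − 9) = -12
  + (-7) · |3 3; -1 -6| = (-7)·(-18 − (-3)) = 105
Sum: (-84) + (-12) + (105) = 9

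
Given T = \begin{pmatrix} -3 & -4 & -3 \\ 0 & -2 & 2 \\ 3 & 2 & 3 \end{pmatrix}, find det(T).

det(T) = -12

Expand along row 2:
  + (-2) · |-3 -3; 3 3| = (-2)·(-9 − (-9)) = 0
  − 2 · |-3 -4; 3 2| = −2·(-6 − (-12)) = -12
Sum: (0) + (-12) = -12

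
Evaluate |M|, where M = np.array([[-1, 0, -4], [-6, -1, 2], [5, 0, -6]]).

Expand along column 2:
  + (-1) · |-1 -4; 5 -6| = (-1)·(6 − (-20)) = -26

|M| = -26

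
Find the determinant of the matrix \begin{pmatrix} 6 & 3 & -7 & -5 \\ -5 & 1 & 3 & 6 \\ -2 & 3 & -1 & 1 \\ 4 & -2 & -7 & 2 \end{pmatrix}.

Expand along row 1:
  + (6) · M_11   where M_11 = det([1 3 6; 3 -1 1; -2 -7 2]) = -157
  − (3) · M_12   where M_12 = det([-5 3 6; -2 -1 1; 4 -7 2]) = 107
  + (-7) · M_13   where M_13 = det([-5 1 6; -2 3 1; 4 -2 2]) = -80
  − (-5) · M_14   where M_14 = det([-5 1 3; -2 3 -1; 4 -2 -7]) = 73
det = (+1)·(6)·(-157) + (-1)·(3)·(107) + (+1)·(-7)·(-80) + (-1)·(-5)·(73) = -338

-338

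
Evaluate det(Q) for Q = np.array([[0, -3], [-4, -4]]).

det(Q) = -12

det(Q) = 0·(-4) − (-3)·(-4) = 0 − 12 = -12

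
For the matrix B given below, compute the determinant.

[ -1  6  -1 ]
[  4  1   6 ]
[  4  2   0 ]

Expand along row 3:
  + 4 · |6 -1; 1 6| = 4·(36 − (-1)) = 148
  − 2 · |-1 -1; 4 6| = −2·(-6 − (-4)) = 4
Sum: (148) + (4) = 152

det(B) = 152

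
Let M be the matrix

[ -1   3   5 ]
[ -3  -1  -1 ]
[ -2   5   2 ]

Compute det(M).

The determinant is -64.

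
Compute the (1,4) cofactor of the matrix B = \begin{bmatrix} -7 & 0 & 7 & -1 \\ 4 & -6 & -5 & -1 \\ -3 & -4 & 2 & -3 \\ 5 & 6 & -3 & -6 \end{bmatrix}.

Delete row 1 and column 4; the remaining 3×3 submatrix is [4 -6 -5; -3 -4 2; 5 6 -3].
Its determinant is -16.
The cofactor carries sign (−1)^(1+4) = −1, so C_{1,4} = −(-16) = 16.

The cofactor is 16.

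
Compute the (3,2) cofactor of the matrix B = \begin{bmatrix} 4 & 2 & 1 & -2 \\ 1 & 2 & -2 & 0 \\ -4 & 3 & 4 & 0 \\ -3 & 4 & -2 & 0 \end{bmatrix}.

Delete row 3 and column 2; the remaining 3×3 submatrix is [4 1 -2; 1 -2 0; -3 -2 0].
Its determinant is 16.
The cofactor carries sign (−1)^(3+2) = −1, so C_{3,2} = −(16) = -16.

The cofactor is -16.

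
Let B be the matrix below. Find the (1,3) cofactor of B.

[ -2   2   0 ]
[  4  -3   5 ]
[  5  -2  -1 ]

Delete row 1 and column 3; the remaining 2×2 submatrix is [4 -3; 5 -2].
Its determinant is 4·(-2) − (-3)·5 = 7.
The cofactor carries sign (−1)^(1+3) = +1, so C_{1,3} = +(7) = 7.

7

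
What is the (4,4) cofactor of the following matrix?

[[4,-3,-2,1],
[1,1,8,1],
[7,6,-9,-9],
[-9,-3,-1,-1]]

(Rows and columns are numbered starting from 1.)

-421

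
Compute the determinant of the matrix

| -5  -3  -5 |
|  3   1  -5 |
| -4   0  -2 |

The determinant is -88.

Expand along row 3:
  + (-4) · |-3 -5; 1 -5| = (-4)·(15 − (-5)) = -80
  + (-2) · |-5 -3; 3 1| = (-2)·(-5 − (-9)) = -8
Sum: (-80) + (-8) = -88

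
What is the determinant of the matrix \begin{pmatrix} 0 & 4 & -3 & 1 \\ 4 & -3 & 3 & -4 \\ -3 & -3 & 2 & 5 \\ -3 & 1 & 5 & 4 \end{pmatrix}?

328

Expand along row 1 (it has 1 zero):
  − (4) · M_12   where M_12 = det([4 3 -4; -3 2 5; -3 5 4]) = -41
  + (-3) · M_13   where M_13 = det([4 -3 -4; -3 -3 5; -3 1 4]) = -11
  − (1) · M_14   where M_14 = det([4 -3 3; -3 -3 2; -3 1 5]) = -131
det = (-1)·(4)·(-41) + (+1)·(-3)·(-11) + (-1)·(1)·(-131) = 328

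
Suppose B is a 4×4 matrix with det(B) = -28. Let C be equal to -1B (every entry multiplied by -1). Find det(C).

For a 4×4 matrix, det(-1B) = (-1)^4·det(B) = 1·det(B).
det(C) = (1)·(-28) = -28

-28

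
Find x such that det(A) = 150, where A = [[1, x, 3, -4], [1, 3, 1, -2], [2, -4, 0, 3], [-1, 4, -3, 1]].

Expanding along the row containing x, det(A) is linear in x: det(A) = (-16)·x + (38).
Set (-16)·x + (38) = 150  ⇒  (-16)·x = 112  ⇒  x = -7.

x = -7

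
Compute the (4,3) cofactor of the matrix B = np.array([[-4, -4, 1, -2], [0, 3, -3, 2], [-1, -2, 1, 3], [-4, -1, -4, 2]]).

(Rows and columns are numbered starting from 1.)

50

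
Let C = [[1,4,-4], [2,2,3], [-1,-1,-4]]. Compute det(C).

Expand along column 1:
  + 1 · |2 3; -1 -4| = 1·(-8 − (-3)) = -5
  − 2 · |4 -4; -1 -4| = −2·(-16 − 4) = 40
  + (-1) · |4 -4; 2 3| = (-1)·(12 − (-8)) = -20
Sum: (-5) + (40) + (-20) = 15

15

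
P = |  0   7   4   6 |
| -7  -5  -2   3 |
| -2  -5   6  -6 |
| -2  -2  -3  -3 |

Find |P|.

-1812

Expand along row 1 (it has 1 zero):
  − (7) · M_12   where M_12 = det([-7 -2 3; -2 6 -6; -2 -3 -3]) = 294
  + (4) · M_13   where M_13 = det([-7 -5 3; -2 -5 -6; -2 -2 -3]) = -69
  − (6) · M_14   where M_14 = det([-7 -5 -2; -2 -5 6; -2 -2 -3]) = -87
det = (-1)·(7)·(294) + (+1)·(4)·(-69) + (-1)·(6)·(-87) = -1812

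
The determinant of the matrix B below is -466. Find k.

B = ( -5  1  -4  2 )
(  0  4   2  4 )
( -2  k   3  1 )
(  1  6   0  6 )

Expanding along the row containing k, det(B) is linear in k: det(B) = (80)·k + (-66).
Set (80)·k + (-66) = -466  ⇒  (80)·k = -400  ⇒  k = -5.

k = -5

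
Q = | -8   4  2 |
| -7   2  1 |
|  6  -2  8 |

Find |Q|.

Expand along row 1:
  + (-8) · |2 1; -2 8| = (-8)·(16 − (-2)) = -144
  − 4 · |-7 1; 6 8| = −4·(-56 − 6) = 248
  + 2 · |-7 2; 6 -2| = 2·(14 − 12) = 4
Sum: (-144) + (248) + (4) = 108

108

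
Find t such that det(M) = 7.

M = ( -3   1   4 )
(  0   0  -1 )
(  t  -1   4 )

-4

Expanding along the row containing t, det(M) is linear in t: det(M) = (-1)·t + (3).
Set (-1)·t + (3) = 7  ⇒  (-1)·t = 4  ⇒  t = -4.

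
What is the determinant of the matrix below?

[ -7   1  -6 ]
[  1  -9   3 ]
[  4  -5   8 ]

Expand along column 1:
  + (-7) · |-9 3; -5 8| = (-7)·(-72 − (-15)) = 399
  − 1 · |1 -6; -5 8| = −1·(8 − 30) = 22
  + 4 · |1 -6; -9 3| = 4·(3 − 54) = -204
Sum: (399) + (22) + (-204) = 217

The determinant is 217.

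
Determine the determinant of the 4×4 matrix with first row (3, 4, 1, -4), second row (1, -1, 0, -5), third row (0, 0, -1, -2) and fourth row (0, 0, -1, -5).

-21

The matrix is block upper-triangular with a 2×2 block and a 2×2 block on the diagonal, so its determinant equals the product of the determinants of the diagonal blocks.
det of the 2×2 block = -7
det of the 2×2 block = 3
det = (-7)·(3) = -21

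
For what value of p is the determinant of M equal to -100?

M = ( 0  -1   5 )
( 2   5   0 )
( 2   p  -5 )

-4

Expanding along the column containing p, det(M) is linear in p: det(M) = (10)·p + (-60).
Set (10)·p + (-60) = -100  ⇒  (10)·p = -40  ⇒  p = -4.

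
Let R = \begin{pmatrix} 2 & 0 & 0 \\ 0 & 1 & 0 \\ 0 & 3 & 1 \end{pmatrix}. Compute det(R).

R is lower triangular, so det(R) is the product of the diagonal entries:
det = (2) · (1) · (1) = 2

2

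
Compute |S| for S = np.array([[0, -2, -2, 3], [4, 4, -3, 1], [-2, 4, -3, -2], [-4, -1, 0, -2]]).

66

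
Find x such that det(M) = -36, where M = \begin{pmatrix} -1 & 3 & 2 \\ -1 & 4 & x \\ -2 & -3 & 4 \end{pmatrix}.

x = 6

Expanding along the row containing x, det(M) is linear in x: det(M) = (-9)·x + (18).
Set (-9)·x + (18) = -36  ⇒  (-9)·x = -54  ⇒  x = 6.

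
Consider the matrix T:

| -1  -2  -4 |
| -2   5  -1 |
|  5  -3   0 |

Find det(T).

|T| = 89

Expand along row 3:
  + 5 · |-2 -4; 5 -1| = 5·(2 − (-20)) = 110
  − (-3) · |-1 -4; -2 -1| = −(-3)·(1 − 8) = -21
Sum: (110) + (-21) = 89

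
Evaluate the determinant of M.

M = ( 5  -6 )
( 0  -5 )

det(M) = 5·(-5) − (-6)·0 = -25 − 0 = -25

The determinant is -25.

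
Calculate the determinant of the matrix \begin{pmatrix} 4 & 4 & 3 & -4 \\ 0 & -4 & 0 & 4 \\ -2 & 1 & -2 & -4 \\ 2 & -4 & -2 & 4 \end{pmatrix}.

Expand along row 2 (it has 2 zeros):
  + (-4) · M_22   where M_22 = det([4 3 -4; -2 -2 -4; 2 -2 4]) = -96
  + (4) · M_24   where M_24 = det([4 4 3; -2 1 -2; 2 -4 -2]) = -54
det = (+1)·(-4)·(-96) + (+1)·(4)·(-54) = 168

168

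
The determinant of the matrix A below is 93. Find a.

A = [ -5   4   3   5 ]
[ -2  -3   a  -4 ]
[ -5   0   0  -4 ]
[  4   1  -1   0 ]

0

Expanding along the row containing a, det(A) is linear in a: det(A) = (109)·a + (93).
Set (109)·a + (93) = 93  ⇒  (109)·a = 0  ⇒  a = 0.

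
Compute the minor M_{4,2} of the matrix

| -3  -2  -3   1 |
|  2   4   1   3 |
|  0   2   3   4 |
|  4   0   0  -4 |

45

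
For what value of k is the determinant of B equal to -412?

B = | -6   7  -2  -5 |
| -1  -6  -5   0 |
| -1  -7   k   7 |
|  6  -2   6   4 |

k = 5

Expanding along the row containing k, det(B) is linear in k: det(B) = (-18)·k + (-322).
Set (-18)·k + (-322) = -412  ⇒  (-18)·k = -90  ⇒  k = 5.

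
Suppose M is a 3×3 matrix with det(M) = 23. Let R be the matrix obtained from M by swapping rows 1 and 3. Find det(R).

-23

Swapping two rows multiplies the determinant by −1.
det(R) = (-1)·(23) = -23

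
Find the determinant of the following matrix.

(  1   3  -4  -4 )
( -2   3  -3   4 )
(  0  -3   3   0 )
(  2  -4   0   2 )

Expand along row 3 (it has 2 zeros):
  − (-3) · M_32   where M_32 = det([1 -4 -4; -2 -3 4; 2 0 2]) = -78
  + (3) · M_33   where M_33 = det([1 3 -4; -2 3 4; 2 -4 2]) = 50
det = (-1)·(-3)·(-78) + (+1)·(3)·(50) = -84

-84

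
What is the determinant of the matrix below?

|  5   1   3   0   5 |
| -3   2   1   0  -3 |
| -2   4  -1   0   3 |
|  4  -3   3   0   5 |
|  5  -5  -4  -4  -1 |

Expand along column 4 (it has 4 zeros):
  − (-4) · M_54   where M_54 = det([5 1 3 5; -3 2 1 -3; -2 4 -1 3; 4 -3 3 5]) = -364
det = (-1)·(-4)·(-364) = -1456

-1456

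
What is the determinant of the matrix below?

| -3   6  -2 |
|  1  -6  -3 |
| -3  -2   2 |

136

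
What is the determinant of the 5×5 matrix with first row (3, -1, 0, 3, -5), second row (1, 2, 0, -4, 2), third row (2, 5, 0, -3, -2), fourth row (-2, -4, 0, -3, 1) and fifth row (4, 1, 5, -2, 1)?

Expand along column 3 (it has 4 zeros):
  + (5) · M_53   where M_53 = det([3 -1 3 -5; 1 2 -4 2; 2 5 -3 -2; -2 -4 -3 1]) = -333
det = (+1)·(5)·(-333) = -1665

-1665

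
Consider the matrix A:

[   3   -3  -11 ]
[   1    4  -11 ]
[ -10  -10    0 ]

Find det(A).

Expand along row 3:
  + (-10) · |-3 -11; 4 -11| = (-10)·(33 − (-44)) = -770
  − (-10) · |3 -11; 1 -11| = −(-10)·(-33 − (-11)) = -220
Sum: (-770) + (-220) = -990

-990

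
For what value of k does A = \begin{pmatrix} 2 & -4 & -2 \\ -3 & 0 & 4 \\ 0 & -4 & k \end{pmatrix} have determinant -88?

k = 8

Expanding along the column containing k, det(A) is linear in k: det(A) = (-12)·k + (8).
Set (-12)·k + (8) = -88  ⇒  (-12)·k = -96  ⇒  k = 8.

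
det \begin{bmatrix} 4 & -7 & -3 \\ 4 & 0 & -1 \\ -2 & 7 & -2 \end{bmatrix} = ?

Expand along row 2:
  − 4 · |-7 -3; 7 -2| = −4·(14 − (-21)) = -140
  − (-1) · |4 -7; -2 7| = −(-1)·(28 − 14) = 14
Sum: (-140) + (14) = -126

-126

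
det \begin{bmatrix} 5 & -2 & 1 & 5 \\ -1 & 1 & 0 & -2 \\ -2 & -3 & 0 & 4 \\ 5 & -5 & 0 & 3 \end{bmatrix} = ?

The determinant is -35.

Expand along column 3 (it has 3 zeros):
  + (1) · M_13   where M_13 = det([-1 1 -2; -2 -3 4; 5 -5 3]) = -35
det = (+1)·(1)·(-35) = -35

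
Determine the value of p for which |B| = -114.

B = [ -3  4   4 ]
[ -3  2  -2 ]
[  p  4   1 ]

Expanding along the column containing p, det(B) is linear in p: det(B) = (-16)·p + (-66).
Set (-16)·p + (-66) = -114  ⇒  (-16)·p = -48  ⇒  p = 3.

3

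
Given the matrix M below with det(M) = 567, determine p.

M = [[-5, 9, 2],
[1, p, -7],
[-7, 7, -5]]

Expanding along the row containing p, det(M) is linear in p: det(M) = (39)·p + (255).
Set (39)·p + (255) = 567  ⇒  (39)·p = 312  ⇒  p = 8.

p = 8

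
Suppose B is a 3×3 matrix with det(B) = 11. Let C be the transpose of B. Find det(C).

11

det(Bᵀ) = det(B).
det(C) = (1)·(11) = 11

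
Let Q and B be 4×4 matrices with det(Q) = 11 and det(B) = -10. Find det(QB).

-110

det(QB) = det(Q)·det(B) = (11)·(-10) = -110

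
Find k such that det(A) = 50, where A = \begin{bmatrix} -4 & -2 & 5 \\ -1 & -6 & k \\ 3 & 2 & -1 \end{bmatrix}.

Expanding along the row containing k, det(A) is linear in k: det(A) = (2)·k + (58).
Set (2)·k + (58) = 50  ⇒  (2)·k = -8  ⇒  k = -4.

-4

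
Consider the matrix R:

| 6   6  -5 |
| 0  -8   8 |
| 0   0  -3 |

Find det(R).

det(R) = 144

R is upper triangular, so det(R) is the product of the diagonal entries:
det = (6) · (-8) · (-3) = 144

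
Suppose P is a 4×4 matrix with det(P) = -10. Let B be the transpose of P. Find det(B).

det(Pᵀ) = det(P).
det(B) = (1)·(-10) = -10

-10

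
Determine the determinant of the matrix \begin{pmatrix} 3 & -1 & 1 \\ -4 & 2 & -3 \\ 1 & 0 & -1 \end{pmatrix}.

-1

Expand along row 3:
  + 1 · |-1 1; 2 -3| = 1·(3 − 2) = 1
  + (-1) · |3 -1; -4 2| = (-1)·(6 − 4) = -2
Sum: (1) + (-2) = -1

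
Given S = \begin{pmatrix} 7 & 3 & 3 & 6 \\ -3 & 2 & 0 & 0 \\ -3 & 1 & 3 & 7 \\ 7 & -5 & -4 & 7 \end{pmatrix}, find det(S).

|S| = 1259

Expand along row 2 (it has 2 zeros):
  − (-3) · M_21   where M_21 = det([3 3 6; 1 3 7; -5 -4 7]) = 87
  + (2) · M_22   where M_22 = det([7 3 6; -3 3 7; 7 -4 7]) = 499
det = (-1)·(-3)·(87) + (+1)·(2)·(499) = 1259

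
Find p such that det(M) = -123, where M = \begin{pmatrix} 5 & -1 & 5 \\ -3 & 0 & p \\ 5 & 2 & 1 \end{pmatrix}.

p = 6

Expanding along the row containing p, det(M) is linear in p: det(M) = (-15)·p + (-33).
Set (-15)·p + (-33) = -123  ⇒  (-15)·p = -90  ⇒  p = 6.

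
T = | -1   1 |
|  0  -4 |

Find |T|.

det(T) = (-1)·(-4) − 1·0 = 4 − 0 = 4

det(T) = 4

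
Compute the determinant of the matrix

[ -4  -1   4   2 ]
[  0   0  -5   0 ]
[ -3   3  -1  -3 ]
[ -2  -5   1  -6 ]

930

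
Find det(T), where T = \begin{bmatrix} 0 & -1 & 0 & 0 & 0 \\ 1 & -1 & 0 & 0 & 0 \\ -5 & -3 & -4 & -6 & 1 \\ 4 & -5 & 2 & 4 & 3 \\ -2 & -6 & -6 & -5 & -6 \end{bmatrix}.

|T| = 86

T is block lower-triangular with a 2×2 block and a 3×3 block on the diagonal, so its determinant equals the product of the determinants of the diagonal blocks.
det of the 2×2 block = 1
det of the 3×3 block = 86
det = (1)·(86) = 86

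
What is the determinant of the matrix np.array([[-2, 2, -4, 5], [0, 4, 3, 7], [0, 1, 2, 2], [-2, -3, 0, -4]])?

Expand along column 1 (it has 2 zeros):
  + (-2) · M_11   where M_11 = det([4 3 7; 1 2 2; -3 0 -4]) = 4
  − (-2) · M_41   where M_41 = det([2 -4 5; 4 3 7; 1 2 2]) = 13
det = (+1)·(-2)·(4) + (-1)·(-2)·(13) = 18

18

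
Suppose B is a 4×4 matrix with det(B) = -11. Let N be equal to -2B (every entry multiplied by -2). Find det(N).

For a 4×4 matrix, det(-2B) = (-2)^4·det(B) = 16·det(B).
det(N) = (16)·(-11) = -176

-176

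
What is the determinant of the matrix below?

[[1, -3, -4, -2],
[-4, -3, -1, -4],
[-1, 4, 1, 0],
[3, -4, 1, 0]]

Expand along column 4 (it has 2 zeros):
  − (-2) · M_14   where M_14 = det([-4 -3 -1; -1 4 1; 3 -4 1]) = -36
  + (-4) · M_24   where M_24 = det([1 -3 -4; -1 4 1; 3 -4 1]) = 28
det = (-1)·(-2)·(-36) + (+1)·(-4)·(28) = -184

The determinant is -184.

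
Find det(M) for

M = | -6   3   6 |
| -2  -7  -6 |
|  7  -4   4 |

552

Expand along column 1:
  + (-6) · |-7 -6; -4 4| = (-6)·(-28 − 24) = 312
  − (-2) · |3 6; -4 4| = −(-2)·(12 − (-24)) = 72
  + 7 · |3 6; -7 -6| = 7·(-18 − (-42)) = 168
Sum: (312) + (72) + (168) = 552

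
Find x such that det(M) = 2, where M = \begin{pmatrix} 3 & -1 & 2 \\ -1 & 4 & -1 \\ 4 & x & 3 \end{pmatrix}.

Expanding along the column containing x, det(M) is linear in x: det(M) = (1)·x + (5).
Set (1)·x + (5) = 2  ⇒  (1)·x = -3  ⇒  x = -3.

-3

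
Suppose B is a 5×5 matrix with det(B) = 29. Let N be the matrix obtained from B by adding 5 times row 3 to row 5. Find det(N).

The determinant is 29.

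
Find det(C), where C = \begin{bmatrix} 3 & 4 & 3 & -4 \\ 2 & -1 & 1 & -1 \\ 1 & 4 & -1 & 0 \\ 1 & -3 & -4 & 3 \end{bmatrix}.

Expand along row 3 (it has 1 zero):
  + (1) · M_31   where M_31 = det([4 3 -4; -1 1 -1; -3 -4 3]) = -14
  − (4) · M_32   where M_32 = det([3 3 -4; 2 1 -1; 1 -4 3]) = 12
  + (-1) · M_33   where M_33 = det([3 4 -4; 2 -1 -1; 1 -3 3]) = -26
det = (+1)·(1)·(-14) + (-1)·(4)·(12) + (+1)·(-1)·(-26) = -36

|C| = -36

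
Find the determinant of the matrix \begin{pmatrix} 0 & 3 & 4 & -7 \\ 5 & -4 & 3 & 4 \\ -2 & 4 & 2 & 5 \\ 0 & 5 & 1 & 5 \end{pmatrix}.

Expand along column 1 (it has 2 zeros):
  − (5) · M_21   where M_21 = det([3 4 -7; 4 2 5; 5 1 5]) = 77
  + (-2) · M_31   where M_31 = det([3 4 -7; -4 3 4; 5 1 5]) = 326
det = (-1)·(5)·(77) + (+1)·(-2)·(326) = -1037

-1037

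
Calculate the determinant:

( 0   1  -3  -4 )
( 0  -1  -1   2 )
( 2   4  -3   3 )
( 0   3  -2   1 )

-76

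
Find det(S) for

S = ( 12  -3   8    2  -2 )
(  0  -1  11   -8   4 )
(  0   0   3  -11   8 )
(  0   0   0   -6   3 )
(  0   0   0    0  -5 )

The determinant is -1080.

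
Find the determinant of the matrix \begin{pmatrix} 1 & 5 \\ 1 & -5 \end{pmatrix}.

det = 1·(-5) − 5·1 = -5 − 5 = -10

-10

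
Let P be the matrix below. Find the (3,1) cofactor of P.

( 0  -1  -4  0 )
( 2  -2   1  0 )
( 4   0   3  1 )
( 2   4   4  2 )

The cofactor is -18.

Delete row 3 and column 1; the remaining 3×3 submatrix is [-1 -4 0; -2 1 0; 4 4 2].
Its determinant is -18.
The cofactor carries sign (−1)^(3+1) = +1, so C_{3,1} = +(-18) = -18.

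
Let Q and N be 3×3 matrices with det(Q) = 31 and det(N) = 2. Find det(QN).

det(QN) = det(Q)·det(N) = (31)·(2) = 62

62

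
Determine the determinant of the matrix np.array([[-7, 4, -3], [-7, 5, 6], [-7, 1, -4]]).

-182

Expand along row 1:
  + (-7) · |5 6; 1 -4| = (-7)·(-20 − 6) = 182
  − 4 · |-7 6; -7 -4| = −4·(28 − (-42)) = -280
  + (-3) · |-7 5; -7 1| = (-3)·(-7 − (-35)) = -84
Sum: (182) + (-280) + (-84) = -182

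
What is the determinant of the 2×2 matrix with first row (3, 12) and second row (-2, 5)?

det = 3·5 − 12·(-2) = 15 − (-24) = 39

39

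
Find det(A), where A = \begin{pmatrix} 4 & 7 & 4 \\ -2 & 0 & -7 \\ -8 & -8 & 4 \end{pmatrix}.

288

Expand along column 2:
  − 7 · |-2 -7; -8 4| = −7·(-8 − 56) = 448
  − (-8) · |4 4; -2 -7| = −(-8)·(-28 − (-8)) = -160
Sum: (448) + (-160) = 288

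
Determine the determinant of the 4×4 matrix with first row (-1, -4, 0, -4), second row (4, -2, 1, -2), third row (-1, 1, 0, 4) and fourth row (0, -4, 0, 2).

The determinant is 42.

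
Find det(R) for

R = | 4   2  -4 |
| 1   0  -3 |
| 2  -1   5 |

|R| = -30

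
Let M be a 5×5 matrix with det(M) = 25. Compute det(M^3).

det(M^3) = (det M)^3 = (25)^3 = 15625

15625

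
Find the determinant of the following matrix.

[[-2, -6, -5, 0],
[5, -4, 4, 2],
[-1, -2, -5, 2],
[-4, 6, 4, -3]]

-352

Expand along row 1 (it has 1 zero):
  + (-2) · M_11   where M_11 = det([-4 4 2; -2 -5 2; 6 4 -3]) = 40
  − (-6) · M_12   where M_12 = det([5 4 2; -1 -5 2; -4 4 -3]) = -57
  + (-5) · M_13   where M_13 = det([5 -4 2; -1 -2 2; -4 6 -3]) = -14
det = (+1)·(-2)·(40) + (-1)·(-6)·(-57) + (+1)·(-5)·(-14) = -352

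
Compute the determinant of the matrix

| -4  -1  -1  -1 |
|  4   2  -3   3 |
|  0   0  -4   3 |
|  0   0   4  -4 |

The determinant is -16.

The matrix is block upper-triangular with a 2×2 block and a 2×2 block on the diagonal, so its determinant equals the product of the determinants of the diagonal blocks.
det of the 2×2 block = -4
det of the 2×2 block = 4
det = (-4)·(4) = -16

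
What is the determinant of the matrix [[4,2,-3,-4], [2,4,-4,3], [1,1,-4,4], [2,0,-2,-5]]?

112

Expand along row 4 (it has 1 zero):
  − (2) · M_41   where M_41 = det([2 -3 -4; 4 -4 3; 1 -4 4]) = 79
  − (-2) · M_43   where M_43 = det([4 2 -4; 2 4 3; 1 1 4]) = 50
  + (-5) · M_44   where M_44 = det([4 2 -3; 2 4 -4; 1 1 -4]) = -34
det = (-1)·(2)·(79) + (-1)·(-2)·(50) + (+1)·(-5)·(-34) = 112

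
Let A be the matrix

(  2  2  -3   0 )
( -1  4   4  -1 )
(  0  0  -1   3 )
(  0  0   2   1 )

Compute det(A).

-70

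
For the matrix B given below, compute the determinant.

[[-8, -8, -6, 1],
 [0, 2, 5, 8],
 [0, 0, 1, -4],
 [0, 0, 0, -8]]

B is upper triangular, so det(B) is the product of the diagonal entries:
det = (-8) · (2) · (1) · (-8) = 128

|B| = 128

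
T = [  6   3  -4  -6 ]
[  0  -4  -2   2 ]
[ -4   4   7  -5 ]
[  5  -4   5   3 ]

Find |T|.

Expand along row 2 (it has 1 zero):
  + (-4) · M_22   where M_22 = det([6 -4 -6; -4 7 -5; 5 5 3]) = 658
  − (-2) · M_23   where M_23 = det([6 3 -6; -4 4 -5; 5 -4 3]) = -63
  + (2) · M_24   where M_24 = det([6 3 -4; -4 4 7; 5 -4 5]) = 469
det = (+1)·(-4)·(658) + (-1)·(-2)·(-63) + (+1)·(2)·(469) = -1820

|T| = -1820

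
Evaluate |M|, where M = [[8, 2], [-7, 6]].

det(M) = 8·6 − 2·(-7) = 48 − (-14) = 62

det(M) = 62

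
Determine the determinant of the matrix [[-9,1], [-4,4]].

det = (-9)·4 − 1·(-4) = -36 − (-4) = -32

The determinant is -32.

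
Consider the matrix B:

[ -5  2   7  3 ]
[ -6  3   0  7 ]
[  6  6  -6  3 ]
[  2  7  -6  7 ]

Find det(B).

Expand along row 2 (it has 1 zero):
  − (-6) · M_21   where M_21 = det([2 7 3; 6 -6 3; 7 -6 7]) = -177
  + (3) · M_22   where M_22 = det([-5 7 3; 6 -6 3; 2 -6 7]) = -204
  + (7) · M_24   where M_24 = det([-5 2 7; 6 6 -6; 2 7 -6]) = 228
det = (-1)·(-6)·(-177) + (+1)·(3)·(-204) + (+1)·(7)·(228) = -78

-78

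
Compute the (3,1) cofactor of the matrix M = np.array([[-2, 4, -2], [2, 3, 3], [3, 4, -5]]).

18

Delete row 3 and column 1; the remaining 2×2 submatrix is [4 -2; 3 3].
Its determinant is 4·3 − (-2)·3 = 18.
The cofactor carries sign (−1)^(3+1) = +1, so C_{3,1} = +(18) = 18.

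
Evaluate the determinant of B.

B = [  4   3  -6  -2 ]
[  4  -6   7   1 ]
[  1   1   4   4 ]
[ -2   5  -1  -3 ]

1276

Expand along row 1:
  + (4) · M_11   where M_11 = det([-6 7 1; 1 4 4; 5 -1 -3]) = 188
  − (3) · M_12   where M_12 = det([4 7 1; 1 4 4; -2 -1 -3]) = -60
  + (-6) · M_13   where M_13 = det([4 -6 1; 1 1 4; -2 5 -3]) = -55
  − (-2) · M_14   where M_14 = det([4 -6 7; 1 1 4; -2 5 -1]) = 7
det = (+1)·(4)·(188) + (-1)·(3)·(-60) + (+1)·(-6)·(-55) + (-1)·(-2)·(7) = 1276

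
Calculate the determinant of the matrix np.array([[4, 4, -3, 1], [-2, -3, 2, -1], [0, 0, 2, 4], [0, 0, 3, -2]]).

The determinant is 64.

The matrix is block upper-triangular with a 2×2 block and a 2×2 block on the diagonal, so its determinant equals the product of the determinants of the diagonal blocks.
det of the 2×2 block = -4
det of the 2×2 block = -16
det = (-4)·(-16) = 64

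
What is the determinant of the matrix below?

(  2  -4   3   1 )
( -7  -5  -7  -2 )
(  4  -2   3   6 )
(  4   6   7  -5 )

184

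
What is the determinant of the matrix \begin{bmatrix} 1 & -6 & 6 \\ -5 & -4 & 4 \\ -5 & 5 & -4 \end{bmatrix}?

-34

Expand along row 1:
  + 1 · |-4 4; 5 -4| = 1·(16 − 20) = -4
  − (-6) · |-5 4; -5 -4| = −(-6)·(20 − (-20)) = 240
  + 6 · |-5 -4; -5 5| = 6·(-25 − 20) = -270
Sum: (-4) + (240) + (-270) = -34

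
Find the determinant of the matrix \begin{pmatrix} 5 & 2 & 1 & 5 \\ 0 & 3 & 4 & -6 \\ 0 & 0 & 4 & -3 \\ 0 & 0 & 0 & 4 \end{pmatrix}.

The matrix is upper triangular, so the determinant is the product of the diagonal entries:
det = (5) · (3) · (4) · (4) = 240

240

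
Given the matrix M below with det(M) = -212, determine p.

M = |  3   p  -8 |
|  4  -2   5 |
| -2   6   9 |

p = -2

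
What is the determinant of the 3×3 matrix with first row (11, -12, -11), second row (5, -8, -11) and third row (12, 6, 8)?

Expand along column 1:
  + 11 · |-8 -11; 6 8| = 11·(-64 − (-66)) = 22
  − 5 · |-12 -11; 6 8| = −5·(-96 − (-66)) = 150
  + 12 · |-12 -11; -8 -11| = 12·(132 − 88) = 528
Sum: (22) + (150) + (528) = 700

700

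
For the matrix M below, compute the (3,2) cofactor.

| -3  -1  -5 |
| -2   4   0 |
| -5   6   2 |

10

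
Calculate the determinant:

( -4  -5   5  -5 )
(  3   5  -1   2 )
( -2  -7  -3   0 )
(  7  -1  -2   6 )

-175

Expand along row 3 (it has 1 zero):
  + (-2) · M_31   where M_31 = det([-5 5 -5; 5 -1 2; -1 -2 6]) = -95
  − (-7) · M_32   where M_32 = det([-4 5 -5; 3 -1 2; 7 -2 6]) = -17
  + (-3) · M_33   where M_33 = det([-4 -5 -5; 3 5 2; 7 -1 6]) = 82
det = (+1)·(-2)·(-95) + (-1)·(-7)·(-17) + (+1)·(-3)·(82) = -175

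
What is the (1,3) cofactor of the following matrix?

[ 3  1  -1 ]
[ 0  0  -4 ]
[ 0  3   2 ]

0

Delete row 1 and column 3; the remaining 2×2 submatrix is [0 0; 0 3].
Its determinant is 0·3 − 0·0 = 0.
The cofactor carries sign (−1)^(1+3) = +1, so C_{1,3} = +(0) = 0.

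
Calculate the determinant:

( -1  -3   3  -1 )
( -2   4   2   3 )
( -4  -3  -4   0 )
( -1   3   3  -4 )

-756

Expand along row 3 (it has 1 zero):
  + (-4) · M_31   where M_31 = det([-3 3 -1; 4 2 3; 3 3 -4]) = 120
  − (-3) · M_32   where M_32 = det([-1 3 -1; -2 2 3; -1 3 -4]) = -12
  + (-4) · M_33   where M_33 = det([-1 -3 -1; -2 4 3; -1 3 -4]) = 60
det = (+1)·(-4)·(120) + (-1)·(-3)·(-12) + (+1)·(-4)·(60) = -756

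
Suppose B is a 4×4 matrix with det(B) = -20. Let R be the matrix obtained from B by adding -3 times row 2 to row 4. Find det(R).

Adding a multiple of one row to another leaves the determinant unchanged.
det(R) = (1)·(-20) = -20

The determinant is -20.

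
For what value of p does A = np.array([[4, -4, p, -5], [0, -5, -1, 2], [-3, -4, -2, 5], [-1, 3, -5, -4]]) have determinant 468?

6

Expanding along the column containing p, det(A) is linear in p: det(A) = (59)·p + (114).
Set (59)·p + (114) = 468  ⇒  (59)·p = 354  ⇒  p = 6.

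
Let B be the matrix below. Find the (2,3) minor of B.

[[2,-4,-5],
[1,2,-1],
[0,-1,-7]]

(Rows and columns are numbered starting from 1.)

Delete row 2 and column 3; the remaining 2×2 submatrix is [2 -4; 0 -1].
Its determinant is 2·(-1) − (-4)·0 = -2.

-2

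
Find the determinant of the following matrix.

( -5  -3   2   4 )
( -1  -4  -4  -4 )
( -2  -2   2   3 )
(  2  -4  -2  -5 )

Expand along row 1:
  + (-5) · M_11   where M_11 = det([-4 -4 -4; -2 2 3; -4 -2 -5]) = 56
  − (-3) · M_12   where M_12 = det([-1 -4 -4; -2 2 3; 2 -2 -5]) = 20
  + (2) · M_13   where M_13 = det([-1 -4 -4; -2 -2 3; 2 -4 -5]) = -54
  − (4) · M_14   where M_14 = det([-1 -4 -4; -2 -2 2; 2 -4 -2]) = -60
det = (+1)·(-5)·(56) + (-1)·(-3)·(20) + (+1)·(2)·(-54) + (-1)·(4)·(-60) = -88

The determinant is -88.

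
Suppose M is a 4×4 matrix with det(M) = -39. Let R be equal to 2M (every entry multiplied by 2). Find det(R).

-624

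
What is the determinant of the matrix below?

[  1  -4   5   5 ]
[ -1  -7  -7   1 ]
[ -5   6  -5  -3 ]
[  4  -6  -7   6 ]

The determinant is -2434.

Expand along row 1:
  + (1) · M_11   where M_11 = det([-7 -7 1; 6 -5 -3; -6 -7 6]) = 411
  − (-4) · M_12   where M_12 = det([-1 -7 1; -5 -5 -3; 4 -7 6]) = -20
  + (5) · M_13   where M_13 = det([-1 -7 1; -5 6 -3; 4 -6 6]) = -138
  − (5) · M_14   where M_14 = det([-1 -7 -7; -5 6 -5; 4 -6 -7]) = 415
det = (+1)·(1)·(411) + (-1)·(-4)·(-20) + (+1)·(5)·(-138) + (-1)·(5)·(415) = -2434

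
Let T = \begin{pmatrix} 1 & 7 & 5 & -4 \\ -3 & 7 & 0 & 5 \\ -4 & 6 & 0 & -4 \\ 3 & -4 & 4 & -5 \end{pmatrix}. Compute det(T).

Expand along column 3 (it has 2 zeros):
  + (5) · M_13   where M_13 = det([-3 7 5; -4 6 -4; 3 -4 -5]) = -96
  − (4) · M_43   where M_43 = det([1 7 -4; -3 7 5; -4 6 -4]) = -322
det = (+1)·(5)·(-96) + (-1)·(4)·(-322) = 808

The determinant is 808.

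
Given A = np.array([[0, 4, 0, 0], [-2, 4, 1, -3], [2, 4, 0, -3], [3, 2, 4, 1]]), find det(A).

det(A) = 236

Expand along row 1 (it has 3 zeros):
  − (4) · M_12   where M_12 = det([-2 1 -3; 2 0 -3; 3 4 1]) = -59
det = (-1)·(4)·(-59) = 236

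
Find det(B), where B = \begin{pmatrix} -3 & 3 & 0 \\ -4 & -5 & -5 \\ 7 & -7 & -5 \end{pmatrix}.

Expand along row 1:
  + (-3) · |-5 -5; -7 -5| = (-3)·(25 − 35) = 30
  − 3 · |-4 -5; 7 -5| = −3·(20 − (-35)) = -165
Sum: (30) + (-165) = -135

det(B) = -135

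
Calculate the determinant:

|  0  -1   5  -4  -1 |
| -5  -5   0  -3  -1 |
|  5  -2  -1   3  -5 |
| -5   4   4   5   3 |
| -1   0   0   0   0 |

The determinant is -883.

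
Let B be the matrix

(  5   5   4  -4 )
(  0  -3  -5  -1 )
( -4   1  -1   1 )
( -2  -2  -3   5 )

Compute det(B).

394

Expand along row 2 (it has 1 zero):
  + (-3) · M_22   where M_22 = det([5 4 -4; -4 -1 1; -2 -3 5]) = 22
  − (-5) · M_23   where M_23 = det([5 5 -4; -4 1 1; -2 -2 5]) = 85
  + (-1) · M_24   where M_24 = det([5 5 4; -4 1 -1; -2 -2 -3]) = -35
det = (+1)·(-3)·(22) + (-1)·(-5)·(85) + (+1)·(-1)·(-35) = 394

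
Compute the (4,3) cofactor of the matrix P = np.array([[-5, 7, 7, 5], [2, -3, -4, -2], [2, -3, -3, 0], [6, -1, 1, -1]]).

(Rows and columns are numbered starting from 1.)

-2

Delete row 4 and column 3; the remaining 3×3 submatrix is [-5 7 5; 2 -3 -2; 2 -3 0].
Its determinant is 2.
The cofactor carries sign (−1)^(4+3) = −1, so C_{4,3} = −(2) = -2.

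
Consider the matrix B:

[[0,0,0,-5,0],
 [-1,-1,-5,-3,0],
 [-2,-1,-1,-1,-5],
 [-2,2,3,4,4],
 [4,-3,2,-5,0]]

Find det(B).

The determinant is 1375.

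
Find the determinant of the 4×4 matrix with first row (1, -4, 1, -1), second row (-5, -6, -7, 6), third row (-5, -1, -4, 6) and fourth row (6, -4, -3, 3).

-717

Expand along row 1:
  + (1) · M_11   where M_11 = det([-6 -7 6; -1 -4 6; -4 -3 3]) = 33
  − (-4) · M_12   where M_12 = det([-5 -7 6; -5 -4 6; 6 -3 3]) = -153
  + (1) · M_13   where M_13 = det([-5 -6 6; -5 -1 6; 6 -4 3]) = -255
  − (-1) · M_14   where M_14 = det([-5 -6 -7; -5 -1 -4; 6 -4 -3]) = 117
det = (+1)·(1)·(33) + (-1)·(-4)·(-153) + (+1)·(1)·(-255) + (-1)·(-1)·(117) = -717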